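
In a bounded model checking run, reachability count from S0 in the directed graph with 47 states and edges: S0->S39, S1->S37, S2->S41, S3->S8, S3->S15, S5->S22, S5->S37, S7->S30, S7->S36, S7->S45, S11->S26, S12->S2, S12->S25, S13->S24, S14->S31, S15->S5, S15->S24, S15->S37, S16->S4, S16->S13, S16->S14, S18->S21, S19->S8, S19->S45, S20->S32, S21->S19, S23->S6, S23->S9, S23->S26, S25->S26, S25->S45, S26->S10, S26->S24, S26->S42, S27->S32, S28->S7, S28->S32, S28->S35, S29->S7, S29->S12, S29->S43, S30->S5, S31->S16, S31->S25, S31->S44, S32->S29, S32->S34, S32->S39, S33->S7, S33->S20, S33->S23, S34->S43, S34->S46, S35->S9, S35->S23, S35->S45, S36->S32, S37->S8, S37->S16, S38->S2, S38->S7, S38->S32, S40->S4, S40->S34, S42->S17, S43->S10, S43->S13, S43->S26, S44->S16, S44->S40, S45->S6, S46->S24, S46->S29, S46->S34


BFS from S0:
  layer 0: {S0}
  layer 1: {S39}
Reachable set: {S0, S39}
Count = 2

2


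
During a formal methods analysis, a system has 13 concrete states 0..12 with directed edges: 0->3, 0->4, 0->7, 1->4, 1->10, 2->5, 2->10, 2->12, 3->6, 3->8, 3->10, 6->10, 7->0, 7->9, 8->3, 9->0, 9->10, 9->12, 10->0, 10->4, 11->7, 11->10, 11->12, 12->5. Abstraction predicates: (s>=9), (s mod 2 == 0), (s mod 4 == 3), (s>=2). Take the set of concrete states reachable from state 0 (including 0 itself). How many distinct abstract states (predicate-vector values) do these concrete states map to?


BFS from 0:
Concrete reachable: {0, 3, 4, 5, 6, 7, 8, 9, 10, 12}
Abstract via predicates (s>=9), (s mod 2 == 0), (s mod 4 == 3), (s>=2):
  (0,0,0,1) <- {5}
  (0,0,1,1) <- {3, 7}
  (0,1,0,0) <- {0}
  (0,1,0,1) <- {4, 6, 8}
  (1,0,0,1) <- {9}
  (1,1,0,1) <- {10, 12}
Distinct abstract states = 6

6


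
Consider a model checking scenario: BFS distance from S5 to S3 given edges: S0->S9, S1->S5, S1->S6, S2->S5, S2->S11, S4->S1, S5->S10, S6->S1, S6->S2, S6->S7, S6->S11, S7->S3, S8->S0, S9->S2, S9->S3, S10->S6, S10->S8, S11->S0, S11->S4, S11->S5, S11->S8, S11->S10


BFS layer-by-layer from S5:
  dist 0: {S5}
  dist 1: {S10}
  dist 2: {S6, S8}
  dist 3: {S0, S1, S2, S7, S11}
  dist 4: {S3, S4, S9}
  -> S3 reached at distance 4
Shortest path length = 4

4


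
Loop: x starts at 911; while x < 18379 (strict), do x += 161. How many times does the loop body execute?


Step 1: x goes from 911 toward 18379 by 161; the body runs while x<18379, so iterations = ceil((bound-start)/step)
Step 2: Distance=17468
Step 3: ceil(17468/161)=109

109


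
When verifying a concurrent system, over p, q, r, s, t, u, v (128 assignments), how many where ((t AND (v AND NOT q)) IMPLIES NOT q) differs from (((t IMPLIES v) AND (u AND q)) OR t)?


F1 = ((t AND (v AND NOT q)) IMPLIES NOT q)
F2 = (((t IMPLIES v) AND (u AND q)) OR t)
Evaluate both on each of 128 rows (bits = p,q,r,s,t,u,v):
  row 0 [0000000]: F1=1 F2=0 (differ) -> 1
  row 1 [0000001]: F1=1 F2=0 (differ) -> 1
  row 2 [0000010]: F1=1 F2=0 (differ) -> 1
  row 3 [0000011]: F1=1 F2=0 (differ) -> 1
  row 4 [0000100]: F1=1 F2=1 -> 0
  (every remaining row is evaluated the same way; all 128 results are listed next)
Full result column, 8 rows per line (p,q,r,s fixed per line; t,u,v runs 000..111 left to right):
  rows 0-7 [p,q,r,s=0000]: 11110000  (ones: 4)
  rows 8-15 [p,q,r,s=0001]: 11110000  (ones: 4)
  rows 16-23 [p,q,r,s=0010]: 11110000  (ones: 4)
  rows 24-31 [p,q,r,s=0011]: 11110000  (ones: 4)
  rows 32-39 [p,q,r,s=0100]: 11000000  (ones: 2)
  rows 40-47 [p,q,r,s=0101]: 11000000  (ones: 2)
  rows 48-55 [p,q,r,s=0110]: 11000000  (ones: 2)
  rows 56-63 [p,q,r,s=0111]: 11000000  (ones: 2)
  rows 64-71 [p,q,r,s=1000]: 11110000  (ones: 4)
  rows 72-79 [p,q,r,s=1001]: 11110000  (ones: 4)
  rows 80-87 [p,q,r,s=1010]: 11110000  (ones: 4)
  rows 88-95 [p,q,r,s=1011]: 11110000  (ones: 4)
  rows 96-103 [p,q,r,s=1100]: 11000000  (ones: 2)
  rows 104-111 [p,q,r,s=1101]: 11000000  (ones: 2)
  rows 112-119 [p,q,r,s=1110]: 11000000  (ones: 2)
  rows 120-127 [p,q,r,s=1111]: 11000000  (ones: 2)
Disagreements = 4+4+4+4+2+2+2+2+4+4+4+4+2+2+2+2 = 48

48


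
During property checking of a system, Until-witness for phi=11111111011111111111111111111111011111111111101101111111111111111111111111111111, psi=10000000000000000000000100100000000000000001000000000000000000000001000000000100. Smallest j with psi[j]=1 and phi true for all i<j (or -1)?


(phi U psi) at 0: need smallest j with psi[j]=1 and phi[i]=1 for all i in [0,j).
Scan from step 0:
  step 0: psi=1 and phi held for [0,0) -> witness found
Witness step = 0

0


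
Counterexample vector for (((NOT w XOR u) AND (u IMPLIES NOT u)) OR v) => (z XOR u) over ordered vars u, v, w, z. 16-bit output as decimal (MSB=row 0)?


F1 = (((NOT w XOR u) AND (u IMPLIES NOT u)) OR v)
F2 = (z XOR u)
Counterexample to F1=>F2 is where F1=1 and F2=0.
Evaluate each row (bits = u,v,w,z, MSB first):
  row 0 [0000]: F1=1 F2=0 -> F1&~F2 -> 1
  row 1 [0001]: F1=1 F2=1 -> F1&~F2 -> 0
  row 2 [0010]: F1=0 F2=0 -> F1&~F2 -> 0
  row 3 [0011]: F1=0 F2=1 -> F1&~F2 -> 0
  row 4 [0100]: F1=1 F2=0 -> F1&~F2 -> 1
  row 5 [0101]: F1=1 F2=1 -> F1&~F2 -> 0
  row 6 [0110]: F1=1 F2=0 -> F1&~F2 -> 1
  row 7 [0111]: F1=1 F2=1 -> F1&~F2 -> 0
  row 8 [1000]: F1=0 F2=1 -> F1&~F2 -> 0
  row 9 [1001]: F1=0 F2=0 -> F1&~F2 -> 0
  row 10 [1010]: F1=0 F2=1 -> F1&~F2 -> 0
  row 11 [1011]: F1=0 F2=0 -> F1&~F2 -> 0
  row 12 [1100]: F1=1 F2=1 -> F1&~F2 -> 0
  row 13 [1101]: F1=1 F2=0 -> F1&~F2 -> 1
  row 14 [1110]: F1=1 F2=1 -> F1&~F2 -> 0
  row 15 [1111]: F1=1 F2=0 -> F1&~F2 -> 1
Full result column, 4 rows per line (u,v fixed per line; w,z runs 00..11 left to right):
  rows 0-3 [u,v=00]: 1000  = hex 8
  rows 4-7 [u,v=01]: 1010  = hex A
  rows 8-11 [u,v=10]: 0000  = hex 0
  rows 12-15 [u,v=11]: 0101  = hex 5
Counterexample vector (row 0 .. row 15) = 1000101000000101
Output column grouped in 4s = 1000 1010 0000 0101 = 0x8A05
Convert to decimal digit by digit (value = value*16 + digit):
  8 -> 8
  8*16 + 10 (A) = 138
  138*16 + 0 = 2208
  2208*16 + 5 = 35333
Decimal = 35333

35333


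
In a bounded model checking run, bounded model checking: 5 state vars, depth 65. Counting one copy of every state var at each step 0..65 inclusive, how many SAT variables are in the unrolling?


BMC unrolls to depth k, creating one copy of each state var for steps 0..k.
Step count = 65 + 1 = 66 (steps 0 through 65)
Vars per step = 5
Total = 5 * 66 = 330

330


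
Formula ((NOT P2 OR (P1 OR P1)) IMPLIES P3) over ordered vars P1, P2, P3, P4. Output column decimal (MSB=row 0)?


Formula: ((NOT P2 OR (P1 OR P1)) IMPLIES P3) over P1, P2, P3, P4 (16 rows)
Evaluate each row (bits = P1,P2,P3,P4, MSB first):
  row 0 [0000]: ((NOT 0 OR (0 OR 0)) IMPLIES 0) -> 0
  row 1 [0001]: ((NOT 0 OR (0 OR 0)) IMPLIES 0) -> 0
  row 2 [0010]: ((NOT 0 OR (0 OR 0)) IMPLIES 1) -> 1
  row 3 [0011]: ((NOT 0 OR (0 OR 0)) IMPLIES 1) -> 1
  row 4 [0100]: ((NOT 1 OR (0 OR 0)) IMPLIES 0) -> 1
  row 5 [0101]: ((NOT 1 OR (0 OR 0)) IMPLIES 0) -> 1
  row 6 [0110]: ((NOT 1 OR (0 OR 0)) IMPLIES 1) -> 1
  row 7 [0111]: ((NOT 1 OR (0 OR 0)) IMPLIES 1) -> 1
  row 8 [1000]: ((NOT 0 OR (1 OR 1)) IMPLIES 0) -> 0
  row 9 [1001]: ((NOT 0 OR (1 OR 1)) IMPLIES 0) -> 0
  row 10 [1010]: ((NOT 0 OR (1 OR 1)) IMPLIES 1) -> 1
  row 11 [1011]: ((NOT 0 OR (1 OR 1)) IMPLIES 1) -> 1
  row 12 [1100]: ((NOT 1 OR (1 OR 1)) IMPLIES 0) -> 0
  row 13 [1101]: ((NOT 1 OR (1 OR 1)) IMPLIES 0) -> 0
  row 14 [1110]: ((NOT 1 OR (1 OR 1)) IMPLIES 1) -> 1
  row 15 [1111]: ((NOT 1 OR (1 OR 1)) IMPLIES 1) -> 1
Full result column, 4 rows per line (P1,P2 fixed per line; P3,P4 runs 00..11 left to right):
  rows 0-3 [P1,P2=00]: 0011  = hex 3
  rows 4-7 [P1,P2=01]: 1111  = hex F
  rows 8-11 [P1,P2=10]: 0011  = hex 3
  rows 12-15 [P1,P2=11]: 0011  = hex 3
Output column (row 0 .. row 15) = 0011111100110011
Output column grouped in 4s = 0011 1111 0011 0011 = 0x3F33
Convert to decimal digit by digit (value = value*16 + digit):
  3 -> 3
  3*16 + 15 (F) = 63
  63*16 + 3 = 1011
  1011*16 + 3 = 16179
Decimal = 16179

16179


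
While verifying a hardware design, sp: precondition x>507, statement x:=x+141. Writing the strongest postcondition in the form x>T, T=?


Formula: sp(P, x:=E) = exists old_x. (x = E[old_x/x]) AND P[old_x/x] (old_x is the value of x before the assignment; eliminate old_x by solving x = E[old_x/x] for old_x)
Step 1: Precondition P: x>507, i.e. old_x > 507
Step 2: Assignment gives x = old_x + 141, so old_x = x - 141
Step 3: Substitute into P: x - 141 > 507
Step 4: Simplify: x > 507+141 = 648

648


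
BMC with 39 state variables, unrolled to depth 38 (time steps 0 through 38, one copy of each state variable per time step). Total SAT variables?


BMC unrolls to depth k, creating one copy of each state var for steps 0..k.
Step count = 38 + 1 = 39 (steps 0 through 38)
Vars per step = 39
Total = 39 * 39 = 1521

1521


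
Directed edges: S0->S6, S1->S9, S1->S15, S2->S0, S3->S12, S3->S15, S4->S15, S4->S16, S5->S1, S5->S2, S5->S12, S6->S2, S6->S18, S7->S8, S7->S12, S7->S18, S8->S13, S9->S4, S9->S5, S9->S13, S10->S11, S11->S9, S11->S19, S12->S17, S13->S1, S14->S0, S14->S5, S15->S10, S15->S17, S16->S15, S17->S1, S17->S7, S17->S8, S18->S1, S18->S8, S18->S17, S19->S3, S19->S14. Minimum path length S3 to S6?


BFS layer-by-layer from S3:
  dist 0: {S3}
  dist 1: {S12, S15}
  dist 2: {S10, S17}
  dist 3: {S1, S7, S8, S11}
  dist 4: {S9, S13, S18, S19}
  dist 5: {S4, S5, S14}
  dist 6: {S0, S2, S16}
  dist 7: {S6}
  -> S6 reached at distance 7
Shortest path length = 7

7


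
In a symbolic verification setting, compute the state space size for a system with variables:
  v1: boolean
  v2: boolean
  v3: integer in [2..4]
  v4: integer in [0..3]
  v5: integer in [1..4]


State space = product of domain sizes of all variables.
Domain sizes:
  v1 (boolean): 2
  v2 (boolean): 2
  v3 (integer in [2..4]): 3
  v4 (integer in [0..3]): 4
  v5 (integer in [1..4]): 4
Product = 2 * 2 * 3 * 4 * 4 = 192

192


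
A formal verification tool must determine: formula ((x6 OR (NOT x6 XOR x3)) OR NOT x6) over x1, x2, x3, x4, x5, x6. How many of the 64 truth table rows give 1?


Formula: ((x6 OR (NOT x6 XOR x3)) OR NOT x6) over 6 vars (64 rows)
Evaluate each row (x1, x2, x3, x4, x5, x6 as bits, MSB first):
  row 0 [000000]: ((0 OR (NOT 0 XOR 0)) OR NOT 0) -> 1
  row 1 [000001]: ((1 OR (NOT 1 XOR 0)) OR NOT 1) -> 1
  row 2 [000010]: ((0 OR (NOT 0 XOR 0)) OR NOT 0) -> 1
  row 3 [000011]: ((1 OR (NOT 1 XOR 0)) OR NOT 1) -> 1
  row 4 [000100]: ((0 OR (NOT 0 XOR 0)) OR NOT 0) -> 1
  (every remaining row is evaluated the same way; all 64 results are listed next)
Full result column, 8 rows per line (x1,x2,x3 fixed per line; x4,x5,x6 runs 000..111 left to right):
  rows 0-7 [x1,x2,x3=000]: 11111111  (ones: 8)
  rows 8-15 [x1,x2,x3=001]: 11111111  (ones: 8)
  rows 16-23 [x1,x2,x3=010]: 11111111  (ones: 8)
  rows 24-31 [x1,x2,x3=011]: 11111111  (ones: 8)
  rows 32-39 [x1,x2,x3=100]: 11111111  (ones: 8)
  rows 40-47 [x1,x2,x3=101]: 11111111  (ones: 8)
  rows 48-55 [x1,x2,x3=110]: 11111111  (ones: 8)
  rows 56-63 [x1,x2,x3=111]: 11111111  (ones: 8)
Count of 1-rows = 8+8+8+8+8+8+8+8 = 64

64


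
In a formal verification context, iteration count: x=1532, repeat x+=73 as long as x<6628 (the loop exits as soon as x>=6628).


Step 1: x goes from 1532 toward 6628 by 73; the body runs while x<6628, so iterations = ceil((bound-start)/step)
Step 2: Distance=5096
Step 3: ceil(5096/73)=70

70


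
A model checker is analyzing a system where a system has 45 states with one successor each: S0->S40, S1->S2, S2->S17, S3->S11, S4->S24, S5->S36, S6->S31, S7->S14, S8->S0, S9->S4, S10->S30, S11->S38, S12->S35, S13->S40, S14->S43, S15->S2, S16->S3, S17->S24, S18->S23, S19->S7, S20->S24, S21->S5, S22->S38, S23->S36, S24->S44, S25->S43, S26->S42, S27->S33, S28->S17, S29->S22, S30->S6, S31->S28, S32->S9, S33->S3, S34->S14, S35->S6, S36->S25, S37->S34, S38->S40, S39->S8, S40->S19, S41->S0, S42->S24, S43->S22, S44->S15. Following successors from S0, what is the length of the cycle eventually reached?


Trace from S0 until a state repeats:
  S0 -> S40 -> S19 -> S7 -> S14 -> S43 -> S22 -> S38 -> S40
S40 first seen at step 1, revisited at step 8.
Cycle length = 8 - 1 = 7

7


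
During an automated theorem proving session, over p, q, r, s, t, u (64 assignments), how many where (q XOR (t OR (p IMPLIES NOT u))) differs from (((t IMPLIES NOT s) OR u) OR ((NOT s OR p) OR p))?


F1 = (q XOR (t OR (p IMPLIES NOT u)))
F2 = (((t IMPLIES NOT s) OR u) OR ((NOT s OR p) OR p))
Evaluate both on each of 64 rows (bits = p,q,r,s,t,u):
  row 0 [000000]: F1=1 F2=1 -> 0
  row 1 [000001]: F1=1 F2=1 -> 0
  row 2 [000010]: F1=1 F2=1 -> 0
  row 3 [000011]: F1=1 F2=1 -> 0
  row 4 [000100]: F1=1 F2=1 -> 0
  (every remaining row is evaluated the same way; all 64 results are listed next)
Full result column, 8 rows per line (p,q,r fixed per line; s,t,u runs 000..111 left to right):
  rows 0-7 [p,q,r=000]: 00000010  (ones: 1)
  rows 8-15 [p,q,r=001]: 00000010  (ones: 1)
  rows 16-23 [p,q,r=010]: 11111101  (ones: 7)
  rows 24-31 [p,q,r=011]: 11111101  (ones: 7)
  rows 32-39 [p,q,r=100]: 01000100  (ones: 2)
  rows 40-47 [p,q,r=101]: 01000100  (ones: 2)
  rows 48-55 [p,q,r=110]: 10111011  (ones: 6)
  rows 56-63 [p,q,r=111]: 10111011  (ones: 6)
Disagreements = 1+1+7+7+2+2+6+6 = 32

32


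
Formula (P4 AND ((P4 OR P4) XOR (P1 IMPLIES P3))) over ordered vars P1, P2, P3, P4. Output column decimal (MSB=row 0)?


Formula: (P4 AND ((P4 OR P4) XOR (P1 IMPLIES P3))) over P1, P2, P3, P4 (16 rows)
Evaluate each row (bits = P1,P2,P3,P4, MSB first):
  row 0 [0000]: (0 AND ((0 OR 0) XOR (0 IMPLIES 0))) -> 0
  row 1 [0001]: (1 AND ((1 OR 1) XOR (0 IMPLIES 0))) -> 0
  row 2 [0010]: (0 AND ((0 OR 0) XOR (0 IMPLIES 1))) -> 0
  row 3 [0011]: (1 AND ((1 OR 1) XOR (0 IMPLIES 1))) -> 0
  row 4 [0100]: (0 AND ((0 OR 0) XOR (0 IMPLIES 0))) -> 0
  row 5 [0101]: (1 AND ((1 OR 1) XOR (0 IMPLIES 0))) -> 0
  row 6 [0110]: (0 AND ((0 OR 0) XOR (0 IMPLIES 1))) -> 0
  row 7 [0111]: (1 AND ((1 OR 1) XOR (0 IMPLIES 1))) -> 0
  row 8 [1000]: (0 AND ((0 OR 0) XOR (1 IMPLIES 0))) -> 0
  row 9 [1001]: (1 AND ((1 OR 1) XOR (1 IMPLIES 0))) -> 1
  row 10 [1010]: (0 AND ((0 OR 0) XOR (1 IMPLIES 1))) -> 0
  row 11 [1011]: (1 AND ((1 OR 1) XOR (1 IMPLIES 1))) -> 0
  row 12 [1100]: (0 AND ((0 OR 0) XOR (1 IMPLIES 0))) -> 0
  row 13 [1101]: (1 AND ((1 OR 1) XOR (1 IMPLIES 0))) -> 1
  row 14 [1110]: (0 AND ((0 OR 0) XOR (1 IMPLIES 1))) -> 0
  row 15 [1111]: (1 AND ((1 OR 1) XOR (1 IMPLIES 1))) -> 0
Full result column, 4 rows per line (P1,P2 fixed per line; P3,P4 runs 00..11 left to right):
  rows 0-3 [P1,P2=00]: 0000  = hex 0
  rows 4-7 [P1,P2=01]: 0000  = hex 0
  rows 8-11 [P1,P2=10]: 0100  = hex 4
  rows 12-15 [P1,P2=11]: 0100  = hex 4
Output column (row 0 .. row 15) = 0000000001000100
Output column grouped in 4s = 0000 0000 0100 0100 = 0x0044
Convert to decimal digit by digit (value = value*16 + digit):
  0 -> 0
  0*16 + 0 = 0
  0*16 + 4 = 4
  4*16 + 4 = 68
Decimal = 68

68


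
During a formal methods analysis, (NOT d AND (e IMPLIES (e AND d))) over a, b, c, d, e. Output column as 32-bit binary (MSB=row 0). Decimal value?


Formula: (NOT d AND (e IMPLIES (e AND d))) over a, b, c, d, e (32 rows)
Evaluate each row (bits = a,b,c,d,e, MSB first):
  row 0 [00000]: (NOT 0 AND (0 IMPLIES (0 AND 0))) -> 1
  row 1 [00001]: (NOT 0 AND (1 IMPLIES (1 AND 0))) -> 0
  row 2 [00010]: (NOT 1 AND (0 IMPLIES (0 AND 1))) -> 0
  row 3 [00011]: (NOT 1 AND (1 IMPLIES (1 AND 1))) -> 0
  row 4 [00100]: (NOT 0 AND (0 IMPLIES (0 AND 0))) -> 1
  row 5 [00101]: (NOT 0 AND (1 IMPLIES (1 AND 0))) -> 0
  row 6 [00110]: (NOT 1 AND (0 IMPLIES (0 AND 1))) -> 0
  row 7 [00111]: (NOT 1 AND (1 IMPLIES (1 AND 1))) -> 0
  row 8 [01000]: (NOT 0 AND (0 IMPLIES (0 AND 0))) -> 1
  row 9 [01001]: (NOT 0 AND (1 IMPLIES (1 AND 0))) -> 0
  row 10 [01010]: (NOT 1 AND (0 IMPLIES (0 AND 1))) -> 0
  row 11 [01011]: (NOT 1 AND (1 IMPLIES (1 AND 1))) -> 0
  row 12 [01100]: (NOT 0 AND (0 IMPLIES (0 AND 0))) -> 1
  row 13 [01101]: (NOT 0 AND (1 IMPLIES (1 AND 0))) -> 0
  row 14 [01110]: (NOT 1 AND (0 IMPLIES (0 AND 1))) -> 0
  row 15 [01111]: (NOT 1 AND (1 IMPLIES (1 AND 1))) -> 0
  row 16 [10000]: (NOT 0 AND (0 IMPLIES (0 AND 0))) -> 1
  row 17 [10001]: (NOT 0 AND (1 IMPLIES (1 AND 0))) -> 0
  row 18 [10010]: (NOT 1 AND (0 IMPLIES (0 AND 1))) -> 0
  row 19 [10011]: (NOT 1 AND (1 IMPLIES (1 AND 1))) -> 0
  row 20 [10100]: (NOT 0 AND (0 IMPLIES (0 AND 0))) -> 1
  row 21 [10101]: (NOT 0 AND (1 IMPLIES (1 AND 0))) -> 0
  row 22 [10110]: (NOT 1 AND (0 IMPLIES (0 AND 1))) -> 0
  row 23 [10111]: (NOT 1 AND (1 IMPLIES (1 AND 1))) -> 0
  row 24 [11000]: (NOT 0 AND (0 IMPLIES (0 AND 0))) -> 1
  row 25 [11001]: (NOT 0 AND (1 IMPLIES (1 AND 0))) -> 0
  row 26 [11010]: (NOT 1 AND (0 IMPLIES (0 AND 1))) -> 0
  row 27 [11011]: (NOT 1 AND (1 IMPLIES (1 AND 1))) -> 0
  row 28 [11100]: (NOT 0 AND (0 IMPLIES (0 AND 0))) -> 1
  row 29 [11101]: (NOT 0 AND (1 IMPLIES (1 AND 0))) -> 0
  row 30 [11110]: (NOT 1 AND (0 IMPLIES (0 AND 1))) -> 0
  row 31 [11111]: (NOT 1 AND (1 IMPLIES (1 AND 1))) -> 0
Full result column, 4 rows per line (a,b,c fixed per line; d,e runs 00..11 left to right):
  rows 0-3 [a,b,c=000]: 1000  = hex 8
  rows 4-7 [a,b,c=001]: 1000  = hex 8
  rows 8-11 [a,b,c=010]: 1000  = hex 8
  rows 12-15 [a,b,c=011]: 1000  = hex 8
  rows 16-19 [a,b,c=100]: 1000  = hex 8
  rows 20-23 [a,b,c=101]: 1000  = hex 8
  rows 24-27 [a,b,c=110]: 1000  = hex 8
  rows 28-31 [a,b,c=111]: 1000  = hex 8
Output column (row 0 .. row 31) = 10001000100010001000100010001000
Output column grouped in 4s = 1000 1000 1000 1000 1000 1000 1000 1000 = 0x88888888
Convert to decimal digit by digit (value = value*16 + digit):
  8 -> 8
  8*16 + 8 = 136
  136*16 + 8 = 2184
  2184*16 + 8 = 34952
  34952*16 + 8 = 559240
  559240*16 + 8 = 8947848
  8947848*16 + 8 = 143165576
  143165576*16 + 8 = 2290649224
Decimal = 2290649224

2290649224


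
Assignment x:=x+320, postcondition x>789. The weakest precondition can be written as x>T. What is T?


Formula: wp(x:=E, P) = P[E/x] (substitute E for x in postcondition)
Step 1: Postcondition: x>789
Step 2: Substitute x+320 for x: x+320>789
Step 3: Solve for x: x > 789-320 = 469

469


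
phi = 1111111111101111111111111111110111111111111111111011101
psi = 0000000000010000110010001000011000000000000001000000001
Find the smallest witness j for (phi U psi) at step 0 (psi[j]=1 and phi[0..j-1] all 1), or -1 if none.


(phi U psi) at 0: need smallest j with psi[j]=1 and phi[i]=1 for all i in [0,j).
Scan from step 0:
  step 0: phi=1, psi=0 -> continue
  step 1: phi=1, psi=0 -> continue
  step 2: phi=1, psi=0 -> continue
  step 3: phi=1, psi=0 -> continue
  step 11: psi=1 and phi held for [0,11) -> witness found
Witness step = 11

11


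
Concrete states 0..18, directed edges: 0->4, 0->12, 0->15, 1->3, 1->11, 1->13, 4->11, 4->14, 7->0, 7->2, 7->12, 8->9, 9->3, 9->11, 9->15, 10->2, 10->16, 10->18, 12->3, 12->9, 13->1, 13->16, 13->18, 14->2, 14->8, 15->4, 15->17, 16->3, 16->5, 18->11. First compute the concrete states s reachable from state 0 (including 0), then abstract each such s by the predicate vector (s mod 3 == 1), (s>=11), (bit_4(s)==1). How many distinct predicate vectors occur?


BFS from 0:
Concrete reachable: {0, 2, 3, 4, 8, 9, 11, 12, 14, 15, 17}
Abstract via predicates (s mod 3 == 1), (s>=11), (bit_4(s)==1):
  (0,0,0) <- {0, 2, 3, 8, 9}
  (0,1,0) <- {11, 12, 14, 15}
  (0,1,1) <- {17}
  (1,0,0) <- {4}
Distinct abstract states = 4

4


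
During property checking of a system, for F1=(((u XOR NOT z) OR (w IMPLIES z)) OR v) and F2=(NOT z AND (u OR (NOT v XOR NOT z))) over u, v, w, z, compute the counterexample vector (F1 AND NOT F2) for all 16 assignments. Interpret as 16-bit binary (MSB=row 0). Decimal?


F1 = (((u XOR NOT z) OR (w IMPLIES z)) OR v)
F2 = (NOT z AND (u OR (NOT v XOR NOT z)))
Counterexample to F1=>F2 is where F1=1 and F2=0.
Evaluate each row (bits = u,v,w,z, MSB first):
  row 0 [0000]: F1=1 F2=0 -> F1&~F2 -> 1
  row 1 [0001]: F1=1 F2=0 -> F1&~F2 -> 1
  row 2 [0010]: F1=1 F2=0 -> F1&~F2 -> 1
  row 3 [0011]: F1=1 F2=0 -> F1&~F2 -> 1
  row 4 [0100]: F1=1 F2=1 -> F1&~F2 -> 0
  row 5 [0101]: F1=1 F2=0 -> F1&~F2 -> 1
  row 6 [0110]: F1=1 F2=1 -> F1&~F2 -> 0
  row 7 [0111]: F1=1 F2=0 -> F1&~F2 -> 1
  row 8 [1000]: F1=1 F2=1 -> F1&~F2 -> 0
  row 9 [1001]: F1=1 F2=0 -> F1&~F2 -> 1
  row 10 [1010]: F1=0 F2=1 -> F1&~F2 -> 0
  row 11 [1011]: F1=1 F2=0 -> F1&~F2 -> 1
  row 12 [1100]: F1=1 F2=1 -> F1&~F2 -> 0
  row 13 [1101]: F1=1 F2=0 -> F1&~F2 -> 1
  row 14 [1110]: F1=1 F2=1 -> F1&~F2 -> 0
  row 15 [1111]: F1=1 F2=0 -> F1&~F2 -> 1
Full result column, 4 rows per line (u,v fixed per line; w,z runs 00..11 left to right):
  rows 0-3 [u,v=00]: 1111  = hex F
  rows 4-7 [u,v=01]: 0101  = hex 5
  rows 8-11 [u,v=10]: 0101  = hex 5
  rows 12-15 [u,v=11]: 0101  = hex 5
Counterexample vector (row 0 .. row 15) = 1111010101010101
Output column grouped in 4s = 1111 0101 0101 0101 = 0xF555
Convert to decimal digit by digit (value = value*16 + digit):
  F -> 15
  15*16 + 5 = 245
  245*16 + 5 = 3925
  3925*16 + 5 = 62805
Decimal = 62805

62805


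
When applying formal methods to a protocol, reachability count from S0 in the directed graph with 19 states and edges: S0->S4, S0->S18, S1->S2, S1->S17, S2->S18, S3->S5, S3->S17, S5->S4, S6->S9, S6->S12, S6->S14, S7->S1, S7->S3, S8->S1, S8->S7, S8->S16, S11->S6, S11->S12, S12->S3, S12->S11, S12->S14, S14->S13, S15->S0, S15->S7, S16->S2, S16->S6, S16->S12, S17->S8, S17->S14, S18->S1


BFS from S0:
  layer 0: {S0}
  layer 1: {S4, S18}
  layer 2: {S1}
  layer 3: {S2, S17}
  layer 4: {S8, S14}
  layer 5: {S7, S13, S16}
  layer 6: {S3, S6, S12}
  layer 7: {S5, S9, S11}
Reachable set: {S0, S1, S2, S3, S4, S5, S6, S7, S8, S9, S11, S12, S13, S14, S16, S17, S18}
Count = 17

17


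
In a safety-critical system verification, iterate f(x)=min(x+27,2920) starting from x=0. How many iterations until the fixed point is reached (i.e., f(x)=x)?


Step 1: x=0, cap=2920, increment=27
Step 2: x grows by 27 each step until capped at 2920; fixed point is x=2920
Step 3: iterations = ceil(2920/27) = 109

109


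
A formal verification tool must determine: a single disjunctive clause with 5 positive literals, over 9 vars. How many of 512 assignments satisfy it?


Step 1: Total=2^9=512
Step 2: Unsat when all 5 false: 2^4=16
Step 3: Sat=512-16=496

496


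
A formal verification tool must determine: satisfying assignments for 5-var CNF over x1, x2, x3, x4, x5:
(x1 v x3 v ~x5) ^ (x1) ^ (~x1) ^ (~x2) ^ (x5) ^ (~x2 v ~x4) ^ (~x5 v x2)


CNF with 7 clauses over 5 vars (32 assignments).
An assignment satisfies CNF iff every clause has >=1 true literal.
Check each row (bits = x1,x2,x3,x4,x5; clause T/F shown):
  row 0 [00000]: clauses=TFTTFTT -> 0
  row 1 [00001]: clauses=FFTTTTF -> 0
  row 2 [00010]: clauses=TFTTFTT -> 0
  row 3 [00011]: clauses=FFTTTTF -> 0
  row 4 [00100]: clauses=TFTTFTT -> 0
  row 5 [00101]: clauses=TFTTTTF -> 0
  row 6 [00110]: clauses=TFTTFTT -> 0
  row 7 [00111]: clauses=TFTTTTF -> 0
  row 8 [01000]: clauses=TFTFFTT -> 0
  row 9 [01001]: clauses=FFTFTTT -> 0
  row 10 [01010]: clauses=TFTFFFT -> 0
  row 11 [01011]: clauses=FFTFTFT -> 0
  row 12 [01100]: clauses=TFTFFTT -> 0
  row 13 [01101]: clauses=TFTFTTT -> 0
  row 14 [01110]: clauses=TFTFFFT -> 0
  row 15 [01111]: clauses=TFTFTFT -> 0
  row 16 [10000]: clauses=TTFTFTT -> 0
  row 17 [10001]: clauses=TTFTTTF -> 0
  row 18 [10010]: clauses=TTFTFTT -> 0
  row 19 [10011]: clauses=TTFTTTF -> 0
  row 20 [10100]: clauses=TTFTFTT -> 0
  row 21 [10101]: clauses=TTFTTTF -> 0
  row 22 [10110]: clauses=TTFTFTT -> 0
  row 23 [10111]: clauses=TTFTTTF -> 0
  row 24 [11000]: clauses=TTFFFTT -> 0
  row 25 [11001]: clauses=TTFFTTT -> 0
  row 26 [11010]: clauses=TTFFFFT -> 0
  row 27 [11011]: clauses=TTFFTFT -> 0
  row 28 [11100]: clauses=TTFFFTT -> 0
  row 29 [11101]: clauses=TTFFTTT -> 0
  row 30 [11110]: clauses=TTFFFFT -> 0
  row 31 [11111]: clauses=TTFFTFT -> 0
Full result column, 8 rows per line (x1,x2 fixed per line; x3,x4,x5 runs 000..111 left to right):
  rows 0-7 [x1,x2=00]: 00000000  (ones: 0)
  rows 8-15 [x1,x2=01]: 00000000  (ones: 0)
  rows 16-23 [x1,x2=10]: 00000000  (ones: 0)
  rows 24-31 [x1,x2=11]: 00000000  (ones: 0)
Satisfying assignments = 0+0+0+0 = 0

0


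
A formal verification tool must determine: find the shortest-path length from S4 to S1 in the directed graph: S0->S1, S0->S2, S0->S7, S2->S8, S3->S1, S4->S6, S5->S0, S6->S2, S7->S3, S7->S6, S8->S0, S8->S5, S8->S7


BFS layer-by-layer from S4:
  dist 0: {S4}
  dist 1: {S6}
  dist 2: {S2}
  dist 3: {S8}
  dist 4: {S0, S5, S7}
  dist 5: {S1, S3}
  -> S1 reached at distance 5
Shortest path length = 5

5


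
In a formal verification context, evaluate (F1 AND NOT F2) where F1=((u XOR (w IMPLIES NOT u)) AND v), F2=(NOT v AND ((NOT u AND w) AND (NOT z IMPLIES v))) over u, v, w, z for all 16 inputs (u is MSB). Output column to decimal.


F1 = ((u XOR (w IMPLIES NOT u)) AND v)
F2 = (NOT v AND ((NOT u AND w) AND (NOT z IMPLIES v)))
Counterexample to F1=>F2 is where F1=1 and F2=0.
Evaluate each row (bits = u,v,w,z, MSB first):
  row 0 [0000]: F1=0 F2=0 -> F1&~F2 -> 0
  row 1 [0001]: F1=0 F2=0 -> F1&~F2 -> 0
  row 2 [0010]: F1=0 F2=0 -> F1&~F2 -> 0
  row 3 [0011]: F1=0 F2=1 -> F1&~F2 -> 0
  row 4 [0100]: F1=1 F2=0 -> F1&~F2 -> 1
  row 5 [0101]: F1=1 F2=0 -> F1&~F2 -> 1
  row 6 [0110]: F1=1 F2=0 -> F1&~F2 -> 1
  row 7 [0111]: F1=1 F2=0 -> F1&~F2 -> 1
  row 8 [1000]: F1=0 F2=0 -> F1&~F2 -> 0
  row 9 [1001]: F1=0 F2=0 -> F1&~F2 -> 0
  row 10 [1010]: F1=0 F2=0 -> F1&~F2 -> 0
  row 11 [1011]: F1=0 F2=0 -> F1&~F2 -> 0
  row 12 [1100]: F1=0 F2=0 -> F1&~F2 -> 0
  row 13 [1101]: F1=0 F2=0 -> F1&~F2 -> 0
  row 14 [1110]: F1=1 F2=0 -> F1&~F2 -> 1
  row 15 [1111]: F1=1 F2=0 -> F1&~F2 -> 1
Full result column, 4 rows per line (u,v fixed per line; w,z runs 00..11 left to right):
  rows 0-3 [u,v=00]: 0000  = hex 0
  rows 4-7 [u,v=01]: 1111  = hex F
  rows 8-11 [u,v=10]: 0000  = hex 0
  rows 12-15 [u,v=11]: 0011  = hex 3
Counterexample vector (row 0 .. row 15) = 0000111100000011
Output column grouped in 4s = 0000 1111 0000 0011 = 0x0F03
Convert to decimal digit by digit (value = value*16 + digit):
  0 -> 0
  0*16 + 15 (F) = 15
  15*16 + 0 = 240
  240*16 + 3 = 3843
Decimal = 3843

3843


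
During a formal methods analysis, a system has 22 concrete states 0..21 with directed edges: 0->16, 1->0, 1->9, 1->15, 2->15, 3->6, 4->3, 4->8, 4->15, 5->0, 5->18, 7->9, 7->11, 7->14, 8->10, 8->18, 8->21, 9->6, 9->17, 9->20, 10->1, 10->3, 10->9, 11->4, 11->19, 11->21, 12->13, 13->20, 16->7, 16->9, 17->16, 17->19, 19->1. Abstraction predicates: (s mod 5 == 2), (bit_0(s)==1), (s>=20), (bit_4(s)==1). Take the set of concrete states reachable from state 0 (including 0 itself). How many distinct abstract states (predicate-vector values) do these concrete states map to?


BFS from 0:
Concrete reachable: {0, 1, 3, 4, 6, 7, 8, 9, 10, 11, 14, 15, 16, 17, 18, 19, 20, 21}
Abstract via predicates (s mod 5 == 2), (bit_0(s)==1), (s>=20), (bit_4(s)==1):
  (0,0,0,0) <- {0, 4, 6, 8, 10, 14}
  (0,0,0,1) <- {16, 18}
  (0,0,1,1) <- {20}
  (0,1,0,0) <- {1, 3, 9, 11, 15}
  (0,1,0,1) <- {19}
  (0,1,1,1) <- {21}
  (1,1,0,0) <- {7}
  (1,1,0,1) <- {17}
Distinct abstract states = 8

8


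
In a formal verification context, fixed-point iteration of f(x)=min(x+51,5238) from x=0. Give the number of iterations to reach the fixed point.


Step 1: x=0, cap=5238, increment=51
Step 2: x grows by 51 each step until capped at 5238; fixed point is x=5238
Step 3: iterations = ceil(5238/51) = 103

103


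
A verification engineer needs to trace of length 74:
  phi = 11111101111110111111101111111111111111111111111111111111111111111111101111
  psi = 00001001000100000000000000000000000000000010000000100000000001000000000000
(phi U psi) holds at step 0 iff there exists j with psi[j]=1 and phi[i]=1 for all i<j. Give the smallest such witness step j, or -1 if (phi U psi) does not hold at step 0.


(phi U psi) at 0: need smallest j with psi[j]=1 and phi[i]=1 for all i in [0,j).
Scan from step 0:
  step 0: phi=1, psi=0 -> continue
  step 1: phi=1, psi=0 -> continue
  step 2: phi=1, psi=0 -> continue
  step 3: phi=1, psi=0 -> continue
  step 4: psi=1 and phi held for [0,4) -> witness found
Witness step = 4

4


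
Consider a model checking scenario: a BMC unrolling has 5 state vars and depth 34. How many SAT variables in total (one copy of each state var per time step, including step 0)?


BMC unrolls to depth k, creating one copy of each state var for steps 0..k.
Step count = 34 + 1 = 35 (steps 0 through 34)
Vars per step = 5
Total = 5 * 35 = 175

175


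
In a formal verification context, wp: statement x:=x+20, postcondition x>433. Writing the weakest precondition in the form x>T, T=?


Formula: wp(x:=E, P) = P[E/x] (substitute E for x in postcondition)
Step 1: Postcondition: x>433
Step 2: Substitute x+20 for x: x+20>433
Step 3: Solve for x: x > 433-20 = 413

413


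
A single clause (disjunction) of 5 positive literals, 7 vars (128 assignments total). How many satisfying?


Step 1: Total=2^7=128
Step 2: Unsat when all 5 false: 2^2=4
Step 3: Sat=128-4=124

124


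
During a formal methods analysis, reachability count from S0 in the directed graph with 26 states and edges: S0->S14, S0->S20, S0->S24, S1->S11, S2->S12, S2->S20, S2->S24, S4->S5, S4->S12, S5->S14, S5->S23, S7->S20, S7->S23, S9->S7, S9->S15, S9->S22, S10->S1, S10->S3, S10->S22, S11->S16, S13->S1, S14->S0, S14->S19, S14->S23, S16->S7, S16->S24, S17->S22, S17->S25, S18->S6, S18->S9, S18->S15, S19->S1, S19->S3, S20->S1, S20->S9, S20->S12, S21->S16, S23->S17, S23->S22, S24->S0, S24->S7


BFS from S0:
  layer 0: {S0}
  layer 1: {S14, S20, S24}
  layer 2: {S1, S7, S9, S12, S19, S23}
  layer 3: {S3, S11, S15, S17, S22}
  layer 4: {S16, S25}
Reachable set: {S0, S1, S3, S7, S9, S11, S12, S14, S15, S16, S17, S19, S20, S22, S23, S24, S25}
Count = 17

17


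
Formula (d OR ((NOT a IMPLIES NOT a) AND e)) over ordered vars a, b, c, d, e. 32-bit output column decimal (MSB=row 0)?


Formula: (d OR ((NOT a IMPLIES NOT a) AND e)) over a, b, c, d, e (32 rows)
Evaluate each row (bits = a,b,c,d,e, MSB first):
  row 0 [00000]: (0 OR ((NOT 0 IMPLIES NOT 0) AND 0)) -> 0
  row 1 [00001]: (0 OR ((NOT 0 IMPLIES NOT 0) AND 1)) -> 1
  row 2 [00010]: (1 OR ((NOT 0 IMPLIES NOT 0) AND 0)) -> 1
  row 3 [00011]: (1 OR ((NOT 0 IMPLIES NOT 0) AND 1)) -> 1
  row 4 [00100]: (0 OR ((NOT 0 IMPLIES NOT 0) AND 0)) -> 0
  row 5 [00101]: (0 OR ((NOT 0 IMPLIES NOT 0) AND 1)) -> 1
  row 6 [00110]: (1 OR ((NOT 0 IMPLIES NOT 0) AND 0)) -> 1
  row 7 [00111]: (1 OR ((NOT 0 IMPLIES NOT 0) AND 1)) -> 1
  row 8 [01000]: (0 OR ((NOT 0 IMPLIES NOT 0) AND 0)) -> 0
  row 9 [01001]: (0 OR ((NOT 0 IMPLIES NOT 0) AND 1)) -> 1
  row 10 [01010]: (1 OR ((NOT 0 IMPLIES NOT 0) AND 0)) -> 1
  row 11 [01011]: (1 OR ((NOT 0 IMPLIES NOT 0) AND 1)) -> 1
  row 12 [01100]: (0 OR ((NOT 0 IMPLIES NOT 0) AND 0)) -> 0
  row 13 [01101]: (0 OR ((NOT 0 IMPLIES NOT 0) AND 1)) -> 1
  row 14 [01110]: (1 OR ((NOT 0 IMPLIES NOT 0) AND 0)) -> 1
  row 15 [01111]: (1 OR ((NOT 0 IMPLIES NOT 0) AND 1)) -> 1
  row 16 [10000]: (0 OR ((NOT 1 IMPLIES NOT 1) AND 0)) -> 0
  row 17 [10001]: (0 OR ((NOT 1 IMPLIES NOT 1) AND 1)) -> 1
  row 18 [10010]: (1 OR ((NOT 1 IMPLIES NOT 1) AND 0)) -> 1
  row 19 [10011]: (1 OR ((NOT 1 IMPLIES NOT 1) AND 1)) -> 1
  row 20 [10100]: (0 OR ((NOT 1 IMPLIES NOT 1) AND 0)) -> 0
  row 21 [10101]: (0 OR ((NOT 1 IMPLIES NOT 1) AND 1)) -> 1
  row 22 [10110]: (1 OR ((NOT 1 IMPLIES NOT 1) AND 0)) -> 1
  row 23 [10111]: (1 OR ((NOT 1 IMPLIES NOT 1) AND 1)) -> 1
  row 24 [11000]: (0 OR ((NOT 1 IMPLIES NOT 1) AND 0)) -> 0
  row 25 [11001]: (0 OR ((NOT 1 IMPLIES NOT 1) AND 1)) -> 1
  row 26 [11010]: (1 OR ((NOT 1 IMPLIES NOT 1) AND 0)) -> 1
  row 27 [11011]: (1 OR ((NOT 1 IMPLIES NOT 1) AND 1)) -> 1
  row 28 [11100]: (0 OR ((NOT 1 IMPLIES NOT 1) AND 0)) -> 0
  row 29 [11101]: (0 OR ((NOT 1 IMPLIES NOT 1) AND 1)) -> 1
  row 30 [11110]: (1 OR ((NOT 1 IMPLIES NOT 1) AND 0)) -> 1
  row 31 [11111]: (1 OR ((NOT 1 IMPLIES NOT 1) AND 1)) -> 1
Full result column, 4 rows per line (a,b,c fixed per line; d,e runs 00..11 left to right):
  rows 0-3 [a,b,c=000]: 0111  = hex 7
  rows 4-7 [a,b,c=001]: 0111  = hex 7
  rows 8-11 [a,b,c=010]: 0111  = hex 7
  rows 12-15 [a,b,c=011]: 0111  = hex 7
  rows 16-19 [a,b,c=100]: 0111  = hex 7
  rows 20-23 [a,b,c=101]: 0111  = hex 7
  rows 24-27 [a,b,c=110]: 0111  = hex 7
  rows 28-31 [a,b,c=111]: 0111  = hex 7
Output column (row 0 .. row 31) = 01110111011101110111011101110111
Output column grouped in 4s = 0111 0111 0111 0111 0111 0111 0111 0111 = 0x77777777
Convert to decimal digit by digit (value = value*16 + digit):
  7 -> 7
  7*16 + 7 = 119
  119*16 + 7 = 1911
  1911*16 + 7 = 30583
  30583*16 + 7 = 489335
  489335*16 + 7 = 7829367
  7829367*16 + 7 = 125269879
  125269879*16 + 7 = 2004318071
Decimal = 2004318071

2004318071


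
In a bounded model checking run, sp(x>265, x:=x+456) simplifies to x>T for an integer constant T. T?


Formula: sp(P, x:=E) = exists old_x. (x = E[old_x/x]) AND P[old_x/x] (old_x is the value of x before the assignment; eliminate old_x by solving x = E[old_x/x] for old_x)
Step 1: Precondition P: x>265, i.e. old_x > 265
Step 2: Assignment gives x = old_x + 456, so old_x = x - 456
Step 3: Substitute into P: x - 456 > 265
Step 4: Simplify: x > 265+456 = 721

721


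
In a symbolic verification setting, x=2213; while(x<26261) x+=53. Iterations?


Step 1: x goes from 2213 toward 26261 by 53; the body runs while x<26261, so iterations = ceil((bound-start)/step)
Step 2: Distance=24048
Step 3: ceil(24048/53)=454

454


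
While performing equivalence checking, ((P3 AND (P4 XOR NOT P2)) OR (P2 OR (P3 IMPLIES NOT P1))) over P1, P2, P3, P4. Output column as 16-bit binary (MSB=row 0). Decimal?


Formula: ((P3 AND (P4 XOR NOT P2)) OR (P2 OR (P3 IMPLIES NOT P1))) over P1, P2, P3, P4 (16 rows)
Evaluate each row (bits = P1,P2,P3,P4, MSB first):
  row 0 [0000]: ((0 AND (0 XOR NOT 0)) OR (0 OR (0 IMPLIES NOT 0))) -> 1
  row 1 [0001]: ((0 AND (1 XOR NOT 0)) OR (0 OR (0 IMPLIES NOT 0))) -> 1
  row 2 [0010]: ((1 AND (0 XOR NOT 0)) OR (0 OR (1 IMPLIES NOT 0))) -> 1
  row 3 [0011]: ((1 AND (1 XOR NOT 0)) OR (0 OR (1 IMPLIES NOT 0))) -> 1
  row 4 [0100]: ((0 AND (0 XOR NOT 1)) OR (1 OR (0 IMPLIES NOT 0))) -> 1
  row 5 [0101]: ((0 AND (1 XOR NOT 1)) OR (1 OR (0 IMPLIES NOT 0))) -> 1
  row 6 [0110]: ((1 AND (0 XOR NOT 1)) OR (1 OR (1 IMPLIES NOT 0))) -> 1
  row 7 [0111]: ((1 AND (1 XOR NOT 1)) OR (1 OR (1 IMPLIES NOT 0))) -> 1
  row 8 [1000]: ((0 AND (0 XOR NOT 0)) OR (0 OR (0 IMPLIES NOT 1))) -> 1
  row 9 [1001]: ((0 AND (1 XOR NOT 0)) OR (0 OR (0 IMPLIES NOT 1))) -> 1
  row 10 [1010]: ((1 AND (0 XOR NOT 0)) OR (0 OR (1 IMPLIES NOT 1))) -> 1
  row 11 [1011]: ((1 AND (1 XOR NOT 0)) OR (0 OR (1 IMPLIES NOT 1))) -> 0
  row 12 [1100]: ((0 AND (0 XOR NOT 1)) OR (1 OR (0 IMPLIES NOT 1))) -> 1
  row 13 [1101]: ((0 AND (1 XOR NOT 1)) OR (1 OR (0 IMPLIES NOT 1))) -> 1
  row 14 [1110]: ((1 AND (0 XOR NOT 1)) OR (1 OR (1 IMPLIES NOT 1))) -> 1
  row 15 [1111]: ((1 AND (1 XOR NOT 1)) OR (1 OR (1 IMPLIES NOT 1))) -> 1
Full result column, 4 rows per line (P1,P2 fixed per line; P3,P4 runs 00..11 left to right):
  rows 0-3 [P1,P2=00]: 1111  = hex F
  rows 4-7 [P1,P2=01]: 1111  = hex F
  rows 8-11 [P1,P2=10]: 1110  = hex E
  rows 12-15 [P1,P2=11]: 1111  = hex F
Output column (row 0 .. row 15) = 1111111111101111
Output column grouped in 4s = 1111 1111 1110 1111 = 0xFFEF
Convert to decimal digit by digit (value = value*16 + digit):
  F -> 15
  15*16 + 15 (F) = 255
  255*16 + 14 (E) = 4094
  4094*16 + 15 (F) = 65519
Decimal = 65519

65519


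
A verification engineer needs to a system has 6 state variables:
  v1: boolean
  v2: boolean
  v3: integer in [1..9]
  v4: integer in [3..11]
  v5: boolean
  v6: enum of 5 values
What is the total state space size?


State space = product of domain sizes of all variables.
Domain sizes:
  v1 (boolean): 2
  v2 (boolean): 2
  v3 (integer in [1..9]): 9
  v4 (integer in [3..11]): 9
  v5 (boolean): 2
  v6 (enum of 5 values): 5
Product = 2 * 2 * 9 * 9 * 2 * 5 = 3240

3240


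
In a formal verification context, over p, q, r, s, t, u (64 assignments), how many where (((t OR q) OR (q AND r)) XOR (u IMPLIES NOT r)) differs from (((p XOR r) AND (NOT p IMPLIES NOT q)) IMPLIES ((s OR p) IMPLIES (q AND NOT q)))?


F1 = (((t OR q) OR (q AND r)) XOR (u IMPLIES NOT r))
F2 = (((p XOR r) AND (NOT p IMPLIES NOT q)) IMPLIES ((s OR p) IMPLIES (q AND NOT q)))
Evaluate both on each of 64 rows (bits = p,q,r,s,t,u):
  row 0 [000000]: F1=1 F2=1 -> 0
  row 1 [000001]: F1=1 F2=1 -> 0
  row 2 [000010]: F1=0 F2=1 (differ) -> 1
  row 3 [000011]: F1=0 F2=1 (differ) -> 1
  row 4 [000100]: F1=1 F2=1 -> 0
  (every remaining row is evaluated the same way; all 64 results are listed next)
Full result column, 8 rows per line (p,q,r fixed per line; s,t,u runs 000..111 left to right):
  rows 0-7 [p,q,r=000]: 00110011  (ones: 4)
  rows 8-15 [p,q,r=001]: 01101001  (ones: 4)
  rows 16-23 [p,q,r=010]: 11111111  (ones: 8)
  rows 24-31 [p,q,r=011]: 10101010  (ones: 4)
  rows 32-39 [p,q,r=100]: 11001100  (ones: 4)
  rows 40-47 [p,q,r=101]: 01100110  (ones: 4)
  rows 48-55 [p,q,r=110]: 00000000  (ones: 0)
  rows 56-63 [p,q,r=111]: 10101010  (ones: 4)
Disagreements = 4+4+8+4+4+4+0+4 = 32

32


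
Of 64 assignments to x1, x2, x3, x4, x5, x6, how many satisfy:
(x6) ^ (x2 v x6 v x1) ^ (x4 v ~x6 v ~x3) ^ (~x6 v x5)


CNF with 4 clauses over 6 vars (64 assignments).
An assignment satisfies CNF iff every clause has >=1 true literal.
Check each row (bits = x1,x2,x3,x4,x5,x6; clause T/F shown):
  row 0 [000000]: clauses=FFTT -> 0
  row 1 [000001]: clauses=TTTF -> 0
  row 2 [000010]: clauses=FFTT -> 0
  row 3 [000011]: clauses=TTTT -> 1
  row 4 [000100]: clauses=FFTT -> 0
  (every remaining row is evaluated the same way; all 64 results are listed next)
Full result column, 8 rows per line (x1,x2,x3 fixed per line; x4,x5,x6 runs 000..111 left to right):
  rows 0-7 [x1,x2,x3=000]: 00010001  (ones: 2)
  rows 8-15 [x1,x2,x3=001]: 00000001  (ones: 1)
  rows 16-23 [x1,x2,x3=010]: 00010001  (ones: 2)
  rows 24-31 [x1,x2,x3=011]: 00000001  (ones: 1)
  rows 32-39 [x1,x2,x3=100]: 00010001  (ones: 2)
  rows 40-47 [x1,x2,x3=101]: 00000001  (ones: 1)
  rows 48-55 [x1,x2,x3=110]: 00010001  (ones: 2)
  rows 56-63 [x1,x2,x3=111]: 00000001  (ones: 1)
Satisfying assignments = 2+1+2+1+2+1+2+1 = 12

12


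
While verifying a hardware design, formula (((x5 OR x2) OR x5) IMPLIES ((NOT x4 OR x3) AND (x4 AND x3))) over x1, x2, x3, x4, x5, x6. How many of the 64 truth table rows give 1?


Formula: (((x5 OR x2) OR x5) IMPLIES ((NOT x4 OR x3) AND (x4 AND x3))) over 6 vars (64 rows)
Evaluate each row (x1, x2, x3, x4, x5, x6 as bits, MSB first):
  row 0 [000000]: (((0 OR 0) OR 0) IMPLIES ((NOT 0 OR 0) AND (0 AND 0))) -> 1
  row 1 [000001]: (((0 OR 0) OR 0) IMPLIES ((NOT 0 OR 0) AND (0 AND 0))) -> 1
  row 2 [000010]: (((1 OR 0) OR 1) IMPLIES ((NOT 0 OR 0) AND (0 AND 0))) -> 0
  row 3 [000011]: (((1 OR 0) OR 1) IMPLIES ((NOT 0 OR 0) AND (0 AND 0))) -> 0
  row 4 [000100]: (((0 OR 0) OR 0) IMPLIES ((NOT 1 OR 0) AND (1 AND 0))) -> 1
  (every remaining row is evaluated the same way; all 64 results are listed next)
Full result column, 8 rows per line (x1,x2,x3 fixed per line; x4,x5,x6 runs 000..111 left to right):
  rows 0-7 [x1,x2,x3=000]: 11001100  (ones: 4)
  rows 8-15 [x1,x2,x3=001]: 11001111  (ones: 6)
  rows 16-23 [x1,x2,x3=010]: 00000000  (ones: 0)
  rows 24-31 [x1,x2,x3=011]: 00001111  (ones: 4)
  rows 32-39 [x1,x2,x3=100]: 11001100  (ones: 4)
  rows 40-47 [x1,x2,x3=101]: 11001111  (ones: 6)
  rows 48-55 [x1,x2,x3=110]: 00000000  (ones: 0)
  rows 56-63 [x1,x2,x3=111]: 00001111  (ones: 4)
Count of 1-rows = 4+6+0+4+4+6+0+4 = 28

28


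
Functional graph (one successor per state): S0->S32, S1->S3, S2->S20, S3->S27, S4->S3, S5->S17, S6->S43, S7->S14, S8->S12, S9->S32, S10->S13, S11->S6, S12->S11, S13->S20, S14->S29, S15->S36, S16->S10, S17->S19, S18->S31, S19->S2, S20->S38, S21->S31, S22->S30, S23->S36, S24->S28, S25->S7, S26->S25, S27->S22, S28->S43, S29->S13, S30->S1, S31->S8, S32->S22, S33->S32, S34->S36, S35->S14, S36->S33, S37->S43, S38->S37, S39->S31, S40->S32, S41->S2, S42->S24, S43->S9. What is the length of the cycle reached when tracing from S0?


Trace from S0 until a state repeats:
  S0 -> S32 -> S22 -> S30 -> S1 -> S3 -> S27 -> S22
S22 first seen at step 2, revisited at step 7.
Cycle length = 7 - 2 = 5

5


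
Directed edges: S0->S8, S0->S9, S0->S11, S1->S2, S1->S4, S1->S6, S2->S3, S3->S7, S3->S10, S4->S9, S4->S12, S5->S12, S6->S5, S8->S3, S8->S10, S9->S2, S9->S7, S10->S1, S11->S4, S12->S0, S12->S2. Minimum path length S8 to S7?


BFS layer-by-layer from S8:
  dist 0: {S8}
  dist 1: {S3, S10}
  dist 2: {S1, S7}
  -> S7 reached at distance 2
Shortest path length = 2

2
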